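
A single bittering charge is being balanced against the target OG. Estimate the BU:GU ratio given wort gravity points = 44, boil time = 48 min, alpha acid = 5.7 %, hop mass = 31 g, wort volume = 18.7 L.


U = 1.65·0.000125^(GP/1000)·(1−e^(−0.04t))/4.15;  IBU = (α/100)·m·U·1000/V;  BU:GU = IBU/GP
U = 1.65·0.000125^(44/1000)·(1−e^(−0.04·48))/4.15 = 0.2285
IBU = (5.7/100)·31·0.2285·1000/18.7 = 21.5896
BU:GU = 21.5896/44

0.4907


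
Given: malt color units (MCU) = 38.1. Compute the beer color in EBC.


SRM = 1.4922·MCU^0.6859;  EBC = SRM·1.97
SRM = 1.4922·38.1^0.6859 = 18.1211
EBC = 18.1211·1.97

35.6985 EBC


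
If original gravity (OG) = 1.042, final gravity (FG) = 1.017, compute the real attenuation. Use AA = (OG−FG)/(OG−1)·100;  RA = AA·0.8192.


AA = (1.042 − 1.017)/(1.042 − 1)·100 = 59.5238
RA = 59.5238·0.8192

48.7619 %


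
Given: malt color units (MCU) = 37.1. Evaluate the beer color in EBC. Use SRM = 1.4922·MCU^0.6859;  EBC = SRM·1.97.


SRM = 1.4922·37.1^0.6859 = 17.7935
EBC = 17.7935·1.97

35.0531 EBC


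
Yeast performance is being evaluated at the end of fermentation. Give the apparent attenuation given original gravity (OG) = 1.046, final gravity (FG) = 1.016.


AA = (OG − FG)/(OG − 1) · 100
AA = (1.046 − 1.016)/(1.046 − 1) · 100

65.2174 %


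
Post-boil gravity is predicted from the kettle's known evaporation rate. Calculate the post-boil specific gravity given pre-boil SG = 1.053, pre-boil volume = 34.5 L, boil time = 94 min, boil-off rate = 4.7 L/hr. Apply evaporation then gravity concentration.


V_post = V_pre − rate·(t/60);  SG_post = 1 + (SG_pre−1)·V_pre/V_post
V_post = 34.5 − 4.7·(94/60) = 27.1367
SG_post = 1 + (1.053 − 1)·34.5/27.1367

1.0674


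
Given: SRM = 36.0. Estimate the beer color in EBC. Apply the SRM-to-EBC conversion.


EBC = SRM · 1.97
EBC = 36.0 · 1.97

70.9200 EBC


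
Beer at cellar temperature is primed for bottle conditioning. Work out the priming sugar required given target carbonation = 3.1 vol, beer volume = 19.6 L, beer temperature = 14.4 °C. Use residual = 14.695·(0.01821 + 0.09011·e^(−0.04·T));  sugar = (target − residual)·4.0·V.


residual = 14.695·(0.01821 + 0.09011·e^(−0.04·14.4)) = 1.0120
sugar = (3.1 − 1.0120)·4.0·19.6

163.7019 g


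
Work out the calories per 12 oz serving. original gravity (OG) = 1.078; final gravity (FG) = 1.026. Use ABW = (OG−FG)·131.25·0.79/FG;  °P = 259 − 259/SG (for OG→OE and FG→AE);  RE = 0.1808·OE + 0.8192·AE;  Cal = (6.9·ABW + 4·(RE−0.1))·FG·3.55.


ABW = (1.078 − 1.026)·131.25·0.79/1.026 = 5.2551
OE = 259 − 259/1.078 = 18.7403 °P
AE = 259 − 259/1.026 = 6.5634 °P
RE = 0.1808·18.7403 + 0.8192·6.5634 = 8.7649 °P
Cal = (6.9·5.2551 + 4·(8.7649−0.1))·1.026·3.55

258.3121 kcal


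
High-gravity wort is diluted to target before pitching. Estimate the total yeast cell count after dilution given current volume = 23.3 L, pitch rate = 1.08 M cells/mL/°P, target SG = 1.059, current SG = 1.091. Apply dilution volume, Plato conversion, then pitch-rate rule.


V_w = V·((SG_c−1)/(SG_t−1)−1);  °P = 259 − 259/SG_t;  cells = rate·(V+V_w)·°P
V_w = 23.3·((1.091−1)/(1.059−1)−1) = 12.6373
V_final = 23.3 + 12.6373 = 35.9373
°P = 259 − 259/1.059 = 14.4297
cells = 1.08·35.9373·14.4297

560.0475 billion cells


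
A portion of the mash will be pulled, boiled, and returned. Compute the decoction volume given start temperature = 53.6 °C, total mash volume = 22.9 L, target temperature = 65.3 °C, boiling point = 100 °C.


V_dec = V_total·(T_target − T_start)/(T_boil − T_start)
V_dec = 22.9·(65.3 − 53.6)/(100 − 53.6)

5.7744 L


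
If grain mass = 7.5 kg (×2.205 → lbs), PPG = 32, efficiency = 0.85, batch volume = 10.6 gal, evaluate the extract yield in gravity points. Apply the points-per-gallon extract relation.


points = lbs × PPG × eff / vol
lbs = 7.5 × 2.205 = 16.5375
points = 16.5375 × 32 × 0.85 / 10.6

42.4358 points


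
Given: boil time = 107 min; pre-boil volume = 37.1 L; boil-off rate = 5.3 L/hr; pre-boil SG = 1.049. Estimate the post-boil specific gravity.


V_post = V_pre − rate·(t/60);  SG_post = 1 + (SG_pre−1)·V_pre/V_post
V_post = 37.1 − 5.3·(107/60) = 27.6483
SG_post = 1 + (1.049 − 1)·37.1/27.6483

1.0658


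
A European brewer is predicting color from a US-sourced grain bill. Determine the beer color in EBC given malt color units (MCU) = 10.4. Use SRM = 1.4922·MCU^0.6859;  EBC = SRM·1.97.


SRM = 1.4922·10.4^0.6859 = 7.4372
EBC = 7.4372·1.97

14.6513 EBC


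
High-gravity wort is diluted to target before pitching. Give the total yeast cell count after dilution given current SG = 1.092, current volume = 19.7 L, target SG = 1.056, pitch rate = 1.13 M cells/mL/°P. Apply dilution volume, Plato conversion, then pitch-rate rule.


V_w = V·((SG_c−1)/(SG_t−1)−1);  °P = 259 − 259/SG_t;  cells = rate·(V+V_w)·°P
V_w = 19.7·((1.092−1)/(1.056−1)−1) = 12.6643
V_final = 19.7 + 12.6643 = 32.3643
°P = 259 − 259/1.056 = 13.7348
cells = 1.13·32.3643·13.7348

502.3060 billion cells


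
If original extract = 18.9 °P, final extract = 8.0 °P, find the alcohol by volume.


SG = 259/(259 − P);  ABV = (OG − FG)·131.25
OG = 259/(259 − 18.9) = 1.0787
FG = 259/(259 − 8.0) = 1.0319
ABV = (1.0787 − 1.0319)·131.25

6.1484 % ABV


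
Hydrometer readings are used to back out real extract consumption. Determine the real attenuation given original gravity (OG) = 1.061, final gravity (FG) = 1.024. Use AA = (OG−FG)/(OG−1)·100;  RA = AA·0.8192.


AA = (1.061 − 1.024)/(1.061 − 1)·100 = 60.6557
RA = 60.6557·0.8192

49.6892 %


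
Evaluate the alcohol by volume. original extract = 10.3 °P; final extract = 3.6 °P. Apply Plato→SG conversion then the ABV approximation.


SG = 259/(259 − P);  ABV = (OG − FG)·131.25
OG = 259/(259 − 10.3) = 1.0414
FG = 259/(259 − 3.6) = 1.0141
ABV = (1.0414 − 1.0141)·131.25

3.5857 % ABV


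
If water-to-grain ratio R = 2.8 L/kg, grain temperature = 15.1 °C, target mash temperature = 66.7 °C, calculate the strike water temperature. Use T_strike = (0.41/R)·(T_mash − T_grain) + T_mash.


T_strike = (0.41/2.8)·(66.7 − 15.1) + 66.7

74.2557 °C


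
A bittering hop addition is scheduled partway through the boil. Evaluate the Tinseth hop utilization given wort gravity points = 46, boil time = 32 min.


U = 1.65·0.000125^(GP/1000) · (1 − e^(−0.04·t))/4.15
bigness = 1.65·0.000125^(46/1000) = 1.0913
boil_factor = (1 − e^(−0.04·32))/4.15 = 0.1740
U = 1.0913 · 0.1740

0.1898


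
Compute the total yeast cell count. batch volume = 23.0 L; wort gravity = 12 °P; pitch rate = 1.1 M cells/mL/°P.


cells (billions) = rate · V_L · °P
cells = 1.1 · 23.0 · 12

303.6000 billion cells


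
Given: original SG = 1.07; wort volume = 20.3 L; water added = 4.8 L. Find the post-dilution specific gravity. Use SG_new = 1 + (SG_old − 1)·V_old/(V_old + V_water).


pts = (1.07 − 1)·1000·20.3/(20.3 + 4.8) = 56.6135
SG_new = 1 + 56.6135/1000

1.0566


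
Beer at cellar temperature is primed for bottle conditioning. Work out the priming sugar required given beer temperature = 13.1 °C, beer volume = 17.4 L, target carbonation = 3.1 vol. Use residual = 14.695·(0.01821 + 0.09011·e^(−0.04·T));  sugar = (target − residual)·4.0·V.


residual = 14.695·(0.01821 + 0.09011·e^(−0.04·13.1)) = 1.0517
sugar = (3.1 − 1.0517)·4.0·17.4

142.5619 g


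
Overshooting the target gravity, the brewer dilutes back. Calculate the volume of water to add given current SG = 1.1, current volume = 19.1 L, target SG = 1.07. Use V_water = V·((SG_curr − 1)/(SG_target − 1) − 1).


V_water = 19.1·((1.1 − 1)/(1.07 − 1) − 1)

8.1857 L


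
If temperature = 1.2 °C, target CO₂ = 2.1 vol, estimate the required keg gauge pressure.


psi = vols/(0.01821 + 0.09011·e^(−0.04·T)) − 14.695
psi = 2.1/(0.01821 + 0.09011·e^(−0.04·1.2)) − 14.695

5.4785 psi


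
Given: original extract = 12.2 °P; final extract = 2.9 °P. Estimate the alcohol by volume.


SG = 259/(259 − P);  ABV = (OG − FG)·131.25
OG = 259/(259 − 12.2) = 1.0494
FG = 259/(259 − 2.9) = 1.0113
ABV = (1.0494 − 1.0113)·131.25

5.0018 % ABV


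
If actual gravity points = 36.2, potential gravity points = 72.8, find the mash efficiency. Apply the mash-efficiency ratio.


efficiency = actual / potential × 100
efficiency = 36.2 / 72.8 × 100

49.7253 %


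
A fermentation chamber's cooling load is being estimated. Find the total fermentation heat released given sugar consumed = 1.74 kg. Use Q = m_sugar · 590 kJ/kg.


Q = 1.74 · 590

1026.6000 kJ


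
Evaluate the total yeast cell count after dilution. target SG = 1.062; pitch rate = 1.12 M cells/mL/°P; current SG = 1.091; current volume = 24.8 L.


V_w = V·((SG_c−1)/(SG_t−1)−1);  °P = 259 − 259/SG_t;  cells = rate·(V+V_w)·°P
V_w = 24.8·((1.091−1)/(1.062−1)−1) = 11.6000
V_final = 24.8 + 11.6000 = 36.4000
°P = 259 − 259/1.062 = 15.1205
cells = 1.12·36.4000·15.1205

616.4337 billion cells


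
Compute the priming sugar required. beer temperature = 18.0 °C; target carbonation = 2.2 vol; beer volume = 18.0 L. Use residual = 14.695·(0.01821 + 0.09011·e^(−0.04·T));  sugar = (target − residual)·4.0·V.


residual = 14.695·(0.01821 + 0.09011·e^(−0.04·18.0)) = 0.9121
sugar = (2.2 − 0.9121)·4.0·18.0

92.7261 g


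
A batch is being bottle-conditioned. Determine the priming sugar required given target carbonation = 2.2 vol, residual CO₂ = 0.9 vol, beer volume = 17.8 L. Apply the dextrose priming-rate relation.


sugar = (target − residual)·4.0·V
sugar = (2.2 − 0.9)·4.0·17.8

92.5600 g


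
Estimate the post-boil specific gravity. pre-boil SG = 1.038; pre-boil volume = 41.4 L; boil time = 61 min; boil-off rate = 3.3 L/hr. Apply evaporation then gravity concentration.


V_post = V_pre − rate·(t/60);  SG_post = 1 + (SG_pre−1)·V_pre/V_post
V_post = 41.4 − 3.3·(61/60) = 38.0450
SG_post = 1 + (1.038 − 1)·41.4/38.0450

1.0414


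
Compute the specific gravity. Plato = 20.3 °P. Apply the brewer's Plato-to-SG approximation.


SG = 259/(259 − P)
SG = 259/(259 − 20.3)

1.0850


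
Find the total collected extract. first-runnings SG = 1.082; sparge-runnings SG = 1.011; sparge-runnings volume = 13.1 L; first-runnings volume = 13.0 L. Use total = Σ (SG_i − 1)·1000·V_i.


first = (1.082 − 1)·1000·13.0 = 1066.0000
sparge = (1.011 − 1)·1000·13.1 = 144.1000
total = 1066.0000 + 144.1000

1210.1000 gravity·L


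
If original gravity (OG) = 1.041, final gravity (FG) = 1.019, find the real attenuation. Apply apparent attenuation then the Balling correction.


AA = (OG−FG)/(OG−1)·100;  RA = AA·0.8192
AA = (1.041 − 1.019)/(1.041 − 1)·100 = 53.6585
RA = 53.6585·0.8192

43.9571 %


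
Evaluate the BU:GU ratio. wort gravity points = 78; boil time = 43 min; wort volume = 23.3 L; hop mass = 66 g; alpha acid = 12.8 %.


U = 1.65·0.000125^(GP/1000)·(1−e^(−0.04t))/4.15;  IBU = (α/100)·m·U·1000/V;  BU:GU = IBU/GP
U = 1.65·0.000125^(78/1000)·(1−e^(−0.04·43))/4.15 = 0.1619
IBU = (12.8/100)·66·0.1619·1000/23.3 = 58.7085
BU:GU = 58.7085/78

0.7527


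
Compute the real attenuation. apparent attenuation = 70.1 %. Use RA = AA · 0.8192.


RA = 70.1 · 0.8192

57.4259 %


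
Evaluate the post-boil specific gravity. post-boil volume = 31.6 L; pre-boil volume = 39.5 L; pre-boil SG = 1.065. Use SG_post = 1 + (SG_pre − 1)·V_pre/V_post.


pts_pre = (1.065 − 1)·1000 = 65.0000
pts_post = 65.0000·39.5/31.6 = 81.2500
SG_post = 1 + 81.2500/1000

1.0812


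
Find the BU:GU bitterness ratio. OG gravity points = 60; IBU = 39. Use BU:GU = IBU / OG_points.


BU:GU = 39 / 60

0.6500


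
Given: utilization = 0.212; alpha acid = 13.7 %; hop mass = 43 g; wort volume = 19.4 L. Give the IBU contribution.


IBU = (α/100)·mass·U·1000 / V
IBU = (13.7/100)·43·0.212·1000 / 19.4

64.3759 IBU


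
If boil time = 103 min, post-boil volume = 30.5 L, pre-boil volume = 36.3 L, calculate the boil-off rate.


rate = (V_pre − V_post) / (t_min/60)
rate = (36.3 − 30.5) / (103/60)

3.3786 L/hr


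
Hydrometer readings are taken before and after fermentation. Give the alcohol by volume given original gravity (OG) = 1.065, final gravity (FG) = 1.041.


ABV = (OG − FG) · 131.25
ABV = (1.065 − 1.041) · 131.25

3.1500 % ABV


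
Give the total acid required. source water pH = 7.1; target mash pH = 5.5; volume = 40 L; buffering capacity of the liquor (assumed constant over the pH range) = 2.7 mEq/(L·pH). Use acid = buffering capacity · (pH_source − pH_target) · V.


acid = 2.7 · (7.1 − 5.5) · 40

172.8000 mEq


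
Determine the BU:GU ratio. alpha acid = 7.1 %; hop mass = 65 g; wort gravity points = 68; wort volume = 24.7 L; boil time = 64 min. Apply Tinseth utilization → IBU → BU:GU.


U = 1.65·0.000125^(GP/1000)·(1−e^(−0.04t))/4.15;  IBU = (α/100)·m·U·1000/V;  BU:GU = IBU/GP
U = 1.65·0.000125^(68/1000)·(1−e^(−0.04·64))/4.15 = 0.1991
IBU = (7.1/100)·65·0.1991·1000/24.7 = 37.2014
BU:GU = 37.2014/68

0.5471


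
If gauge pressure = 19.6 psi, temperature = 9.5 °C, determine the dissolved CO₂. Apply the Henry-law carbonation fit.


vols = (P + 14.695)·(0.01821 + 0.09011·e^(−0.04·T))
vols = (19.6 + 14.695)·(0.01821 + 0.09011·e^(−0.04·9.5))

2.7379 volumes


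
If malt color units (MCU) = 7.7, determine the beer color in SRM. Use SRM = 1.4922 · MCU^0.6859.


SRM = 1.4922 · 7.7^0.6859

6.0516 SRM


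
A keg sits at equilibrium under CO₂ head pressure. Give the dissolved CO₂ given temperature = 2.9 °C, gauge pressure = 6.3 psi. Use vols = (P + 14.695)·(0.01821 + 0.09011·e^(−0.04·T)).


vols = (6.3 + 14.695)·(0.01821 + 0.09011·e^(−0.04·2.9))

2.0670 volumes


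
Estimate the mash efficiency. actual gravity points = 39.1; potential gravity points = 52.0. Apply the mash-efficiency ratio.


efficiency = actual / potential × 100
efficiency = 39.1 / 52.0 × 100

75.1923 %


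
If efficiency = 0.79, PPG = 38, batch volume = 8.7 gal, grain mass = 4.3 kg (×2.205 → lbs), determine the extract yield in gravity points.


points = lbs × PPG × eff / vol
lbs = 4.3 × 2.205 = 9.4815
points = 9.4815 × 38 × 0.79 / 8.7

32.7166 points


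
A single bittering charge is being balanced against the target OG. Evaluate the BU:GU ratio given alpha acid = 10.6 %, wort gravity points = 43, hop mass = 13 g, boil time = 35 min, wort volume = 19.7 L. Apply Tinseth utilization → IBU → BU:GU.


U = 1.65·0.000125^(GP/1000)·(1−e^(−0.04t))/4.15;  IBU = (α/100)·m·U·1000/V;  BU:GU = IBU/GP
U = 1.65·0.000125^(43/1000)·(1−e^(−0.04·35))/4.15 = 0.2035
IBU = (10.6/100)·13·0.2035·1000/19.7 = 14.2368
BU:GU = 14.2368/43

0.3311


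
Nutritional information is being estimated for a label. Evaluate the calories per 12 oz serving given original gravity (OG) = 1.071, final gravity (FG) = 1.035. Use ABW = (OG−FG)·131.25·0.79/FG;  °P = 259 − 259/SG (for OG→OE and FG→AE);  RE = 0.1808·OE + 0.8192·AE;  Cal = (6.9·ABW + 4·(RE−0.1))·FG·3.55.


ABW = (1.071 − 1.035)·131.25·0.79/1.035 = 3.6065
OE = 259 − 259/1.071 = 17.1699 °P
AE = 259 − 259/1.035 = 8.7585 °P
RE = 0.1808·17.1699 + 0.8192·8.7585 = 10.2792 °P
Cal = (6.9·3.6065 + 4·(10.2792−0.1))·1.035·3.55

241.0381 kcal


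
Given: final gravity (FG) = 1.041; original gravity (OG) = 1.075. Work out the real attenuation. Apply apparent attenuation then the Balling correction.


AA = (OG−FG)/(OG−1)·100;  RA = AA·0.8192
AA = (1.075 − 1.041)/(1.075 − 1)·100 = 45.3333
RA = 45.3333·0.8192

37.1371 %


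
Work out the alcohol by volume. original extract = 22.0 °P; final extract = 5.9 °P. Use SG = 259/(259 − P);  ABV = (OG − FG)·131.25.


OG = 259/(259 − 22.0) = 1.0928
FG = 259/(259 − 5.9) = 1.0233
ABV = (1.0928 − 1.0233)·131.25

9.1240 % ABV


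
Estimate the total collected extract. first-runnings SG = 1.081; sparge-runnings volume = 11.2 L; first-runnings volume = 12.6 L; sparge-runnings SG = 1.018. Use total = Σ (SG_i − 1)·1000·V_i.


first = (1.081 − 1)·1000·12.6 = 1020.6000
sparge = (1.018 − 1)·1000·11.2 = 201.6000
total = 1020.6000 + 201.6000

1222.2000 gravity·L


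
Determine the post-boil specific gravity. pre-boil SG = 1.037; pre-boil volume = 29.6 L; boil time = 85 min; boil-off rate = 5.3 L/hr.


V_post = V_pre − rate·(t/60);  SG_post = 1 + (SG_pre−1)·V_pre/V_post
V_post = 29.6 − 5.3·(85/60) = 22.0917
SG_post = 1 + (1.037 − 1)·29.6/22.0917

1.0496


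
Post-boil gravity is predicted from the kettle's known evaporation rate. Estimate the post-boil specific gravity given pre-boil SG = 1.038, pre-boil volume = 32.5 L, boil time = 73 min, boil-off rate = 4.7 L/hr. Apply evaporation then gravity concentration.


V_post = V_pre − rate·(t/60);  SG_post = 1 + (SG_pre−1)·V_pre/V_post
V_post = 32.5 − 4.7·(73/60) = 26.7817
SG_post = 1 + (1.038 − 1)·32.5/26.7817

1.0461


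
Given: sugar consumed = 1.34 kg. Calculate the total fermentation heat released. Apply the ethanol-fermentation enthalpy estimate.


Q = m_sugar · 590 kJ/kg
Q = 1.34 · 590

790.6000 kJ


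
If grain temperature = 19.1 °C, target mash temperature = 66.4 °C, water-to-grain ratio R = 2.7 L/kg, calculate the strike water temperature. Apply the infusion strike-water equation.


T_strike = (0.41/R)·(T_mash − T_grain) + T_mash
T_strike = (0.41/2.7)·(66.4 − 19.1) + 66.4

73.5826 °C


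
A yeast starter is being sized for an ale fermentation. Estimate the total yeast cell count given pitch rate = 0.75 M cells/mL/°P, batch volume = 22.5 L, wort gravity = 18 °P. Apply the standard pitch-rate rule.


cells (billions) = rate · V_L · °P
cells = 0.75 · 22.5 · 18

303.7500 billion cells


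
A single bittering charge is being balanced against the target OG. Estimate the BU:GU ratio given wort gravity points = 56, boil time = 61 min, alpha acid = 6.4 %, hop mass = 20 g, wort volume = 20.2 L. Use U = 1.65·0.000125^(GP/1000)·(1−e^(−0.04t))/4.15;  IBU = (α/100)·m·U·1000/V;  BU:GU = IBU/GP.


U = 1.65·0.000125^(56/1000)·(1−e^(−0.04·61))/4.15 = 0.2194
IBU = (6.4/100)·20·0.2194·1000/20.2 = 13.9032
BU:GU = 13.9032/56

0.2483


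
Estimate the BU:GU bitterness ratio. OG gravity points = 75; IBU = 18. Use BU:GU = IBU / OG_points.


BU:GU = 18 / 75

0.2400


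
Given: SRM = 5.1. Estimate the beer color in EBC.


EBC = SRM · 1.97
EBC = 5.1 · 1.97

10.0470 EBC


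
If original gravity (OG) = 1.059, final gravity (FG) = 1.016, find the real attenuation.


AA = (OG−FG)/(OG−1)·100;  RA = AA·0.8192
AA = (1.059 − 1.016)/(1.059 − 1)·100 = 72.8814
RA = 72.8814·0.8192

59.7044 %


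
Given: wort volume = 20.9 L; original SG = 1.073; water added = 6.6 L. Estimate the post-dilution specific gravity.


SG_new = 1 + (SG_old − 1)·V_old/(V_old + V_water)
pts = (1.073 − 1)·1000·20.9/(20.9 + 6.6) = 55.4800
SG_new = 1 + 55.4800/1000

1.0555


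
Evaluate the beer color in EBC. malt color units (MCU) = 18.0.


SRM = 1.4922·MCU^0.6859;  EBC = SRM·1.97
SRM = 1.4922·18.0^0.6859 = 10.8347
EBC = 10.8347·1.97

21.3444 EBC


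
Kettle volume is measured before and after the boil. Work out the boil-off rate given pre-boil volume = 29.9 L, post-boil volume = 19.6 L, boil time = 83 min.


rate = (V_pre − V_post) / (t_min/60)
rate = (29.9 − 19.6) / (83/60)

7.4458 L/hr


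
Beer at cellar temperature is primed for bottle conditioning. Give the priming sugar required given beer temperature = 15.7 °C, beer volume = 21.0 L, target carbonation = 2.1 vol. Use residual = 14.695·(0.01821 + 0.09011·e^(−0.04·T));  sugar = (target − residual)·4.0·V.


residual = 14.695·(0.01821 + 0.09011·e^(−0.04·15.7)) = 0.9742
sugar = (2.1 − 0.9742)·4.0·21.0

94.5632 g


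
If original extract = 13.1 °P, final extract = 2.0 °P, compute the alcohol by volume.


SG = 259/(259 − P);  ABV = (OG − FG)·131.25
OG = 259/(259 − 13.1) = 1.0533
FG = 259/(259 − 2.0) = 1.0078
ABV = (1.0533 − 1.0078)·131.25

5.9708 % ABV


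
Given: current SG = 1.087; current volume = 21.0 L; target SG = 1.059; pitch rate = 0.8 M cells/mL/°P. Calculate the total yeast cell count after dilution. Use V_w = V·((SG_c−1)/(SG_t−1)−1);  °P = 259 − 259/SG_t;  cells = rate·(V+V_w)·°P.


V_w = 21.0·((1.087−1)/(1.059−1)−1) = 9.9661
V_final = 21.0 + 9.9661 = 30.9661
°P = 259 − 259/1.059 = 14.4297
cells = 0.8·30.9661·14.4297

357.4640 billion cells


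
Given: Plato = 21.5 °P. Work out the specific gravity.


SG = 259/(259 − P)
SG = 259/(259 − 21.5)

1.0905


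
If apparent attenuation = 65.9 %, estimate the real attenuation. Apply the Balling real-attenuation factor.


RA = AA · 0.8192
RA = 65.9 · 0.8192

53.9853 %


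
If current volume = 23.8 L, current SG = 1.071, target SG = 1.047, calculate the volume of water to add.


V_water = V·((SG_curr − 1)/(SG_target − 1) − 1)
V_water = 23.8·((1.071 − 1)/(1.047 − 1) − 1)

12.1532 L


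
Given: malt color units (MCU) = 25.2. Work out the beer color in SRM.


SRM = 1.4922 · MCU^0.6859
SRM = 1.4922 · 25.2^0.6859

13.6473 SRM


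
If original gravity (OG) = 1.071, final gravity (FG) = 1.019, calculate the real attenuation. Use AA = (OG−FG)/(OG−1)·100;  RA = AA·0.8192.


AA = (1.071 − 1.019)/(1.071 − 1)·100 = 73.2394
RA = 73.2394·0.8192

59.9977 %


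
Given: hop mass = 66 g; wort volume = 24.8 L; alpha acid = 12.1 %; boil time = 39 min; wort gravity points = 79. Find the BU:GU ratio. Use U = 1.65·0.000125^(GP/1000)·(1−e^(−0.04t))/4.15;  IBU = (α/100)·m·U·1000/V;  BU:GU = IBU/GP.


U = 1.65·0.000125^(79/1000)·(1−e^(−0.04·39))/4.15 = 0.1544
IBU = (12.1/100)·66·0.1544·1000/24.8 = 49.7189
BU:GU = 49.7189/79

0.6294


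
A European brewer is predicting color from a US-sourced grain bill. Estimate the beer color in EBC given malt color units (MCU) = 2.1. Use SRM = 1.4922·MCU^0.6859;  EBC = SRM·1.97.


SRM = 1.4922·2.1^0.6859 = 2.4822
EBC = 2.4822·1.97

4.8899 EBC


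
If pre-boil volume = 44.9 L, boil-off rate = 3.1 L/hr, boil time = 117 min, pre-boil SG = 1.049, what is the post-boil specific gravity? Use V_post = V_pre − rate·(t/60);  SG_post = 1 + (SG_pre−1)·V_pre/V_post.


V_post = 44.9 − 3.1·(117/60) = 38.8550
SG_post = 1 + (1.049 − 1)·44.9/38.8550

1.0566


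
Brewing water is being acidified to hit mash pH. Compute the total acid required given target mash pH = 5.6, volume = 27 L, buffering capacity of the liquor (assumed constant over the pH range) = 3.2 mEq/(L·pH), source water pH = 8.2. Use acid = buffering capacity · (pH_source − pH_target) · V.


acid = 3.2 · (8.2 − 5.6) · 27

224.6400 mEq


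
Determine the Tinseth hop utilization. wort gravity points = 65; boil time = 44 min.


U = 1.65·0.000125^(GP/1000) · (1 − e^(−0.04·t))/4.15
bigness = 1.65·0.000125^(65/1000) = 0.9200
boil_factor = (1 − e^(−0.04·44))/4.15 = 0.1995
U = 0.9200 · 0.1995

0.1835


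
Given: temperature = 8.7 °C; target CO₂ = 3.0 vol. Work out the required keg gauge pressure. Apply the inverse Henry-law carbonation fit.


psi = vols/(0.01821 + 0.09011·e^(−0.04·T)) − 14.695
psi = 3.0/(0.01821 + 0.09011·e^(−0.04·8.7)) − 14.695

21.9634 psi


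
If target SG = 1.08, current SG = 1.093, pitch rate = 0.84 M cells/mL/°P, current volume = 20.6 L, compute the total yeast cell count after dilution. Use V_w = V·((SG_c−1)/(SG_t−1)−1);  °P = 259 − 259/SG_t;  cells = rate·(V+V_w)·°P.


V_w = 20.6·((1.093−1)/(1.08−1)−1) = 3.3475
V_final = 20.6 + 3.3475 = 23.9475
°P = 259 − 259/1.08 = 19.1852
cells = 0.84·23.9475·19.1852

385.9273 billion cells


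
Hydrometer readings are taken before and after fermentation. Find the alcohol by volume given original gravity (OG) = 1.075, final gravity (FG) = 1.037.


ABV = (OG − FG) · 131.25
ABV = (1.075 − 1.037) · 131.25

4.9875 % ABV


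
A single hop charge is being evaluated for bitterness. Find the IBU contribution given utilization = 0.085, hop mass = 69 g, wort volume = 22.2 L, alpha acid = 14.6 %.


IBU = (α/100)·mass·U·1000 / V
IBU = (14.6/100)·69·0.085·1000 / 22.2

38.5716 IBU


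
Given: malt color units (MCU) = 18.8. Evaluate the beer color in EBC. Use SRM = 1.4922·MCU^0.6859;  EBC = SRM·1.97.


SRM = 1.4922·18.8^0.6859 = 11.1628
EBC = 11.1628·1.97

21.9907 EBC


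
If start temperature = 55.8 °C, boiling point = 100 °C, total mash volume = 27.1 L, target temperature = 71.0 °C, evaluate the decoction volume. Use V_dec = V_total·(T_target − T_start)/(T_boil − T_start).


V_dec = 27.1·(71.0 − 55.8)/(100 − 55.8)

9.3195 L


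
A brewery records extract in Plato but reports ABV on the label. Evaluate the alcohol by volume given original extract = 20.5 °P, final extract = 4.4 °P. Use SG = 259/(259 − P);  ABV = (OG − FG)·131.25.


OG = 259/(259 − 20.5) = 1.0860
FG = 259/(259 − 4.4) = 1.0173
ABV = (1.0860 − 1.0173)·131.25

9.0132 % ABV


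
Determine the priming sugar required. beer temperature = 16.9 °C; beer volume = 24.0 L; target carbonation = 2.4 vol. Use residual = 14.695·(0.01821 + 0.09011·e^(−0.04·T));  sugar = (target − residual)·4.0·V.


residual = 14.695·(0.01821 + 0.09011·e^(−0.04·16.9)) = 0.9411
sugar = (2.4 − 0.9411)·4.0·24.0

140.0515 g


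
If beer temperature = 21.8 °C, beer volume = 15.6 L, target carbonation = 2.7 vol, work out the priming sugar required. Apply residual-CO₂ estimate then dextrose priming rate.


residual = 14.695·(0.01821 + 0.09011·e^(−0.04·T));  sugar = (target − residual)·4.0·V
residual = 14.695·(0.01821 + 0.09011·e^(−0.04·21.8)) = 0.8212
sugar = (2.7 − 0.8212)·4.0·15.6

117.2341 g


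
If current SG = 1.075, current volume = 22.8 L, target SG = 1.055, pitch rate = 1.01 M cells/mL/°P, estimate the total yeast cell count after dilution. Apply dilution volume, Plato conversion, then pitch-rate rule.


V_w = V·((SG_c−1)/(SG_t−1)−1);  °P = 259 − 259/SG_t;  cells = rate·(V+V_w)·°P
V_w = 22.8·((1.075−1)/(1.055−1)−1) = 8.2909
V_final = 22.8 + 8.2909 = 31.0909
°P = 259 − 259/1.055 = 13.5024
cells = 1.01·31.0909·13.5024

423.9990 billion cells


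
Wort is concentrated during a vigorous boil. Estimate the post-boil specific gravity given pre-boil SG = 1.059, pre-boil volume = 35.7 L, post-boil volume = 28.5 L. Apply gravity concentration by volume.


SG_post = 1 + (SG_pre − 1)·V_pre/V_post
pts_pre = (1.059 − 1)·1000 = 59.0000
pts_post = 59.0000·35.7/28.5 = 73.9053
SG_post = 1 + 73.9053/1000

1.0739


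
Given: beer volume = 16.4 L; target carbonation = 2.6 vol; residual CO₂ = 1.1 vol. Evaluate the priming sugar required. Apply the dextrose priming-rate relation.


sugar = (target − residual)·4.0·V
sugar = (2.6 − 1.1)·4.0·16.4

98.4000 g


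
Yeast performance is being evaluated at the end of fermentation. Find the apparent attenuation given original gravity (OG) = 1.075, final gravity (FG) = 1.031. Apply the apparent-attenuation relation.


AA = (OG − FG)/(OG − 1) · 100
AA = (1.075 − 1.031)/(1.075 − 1) · 100

58.6667 %


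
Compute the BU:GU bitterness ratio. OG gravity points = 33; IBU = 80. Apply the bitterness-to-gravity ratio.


BU:GU = IBU / OG_points
BU:GU = 80 / 33

2.4242


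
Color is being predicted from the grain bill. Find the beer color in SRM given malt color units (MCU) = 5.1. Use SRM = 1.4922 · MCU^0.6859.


SRM = 1.4922 · 5.1^0.6859

4.5619 SRM


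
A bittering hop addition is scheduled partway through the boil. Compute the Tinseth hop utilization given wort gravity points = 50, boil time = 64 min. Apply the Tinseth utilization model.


U = 1.65·0.000125^(GP/1000) · (1 − e^(−0.04·t))/4.15
bigness = 1.65·0.000125^(50/1000) = 1.0528
boil_factor = (1 − e^(−0.04·64))/4.15 = 0.2223
U = 1.0528 · 0.2223

0.2341


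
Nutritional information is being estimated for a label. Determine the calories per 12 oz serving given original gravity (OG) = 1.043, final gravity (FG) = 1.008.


ABW = (OG−FG)·131.25·0.79/FG;  °P = 259 − 259/SG (for OG→OE and FG→AE);  RE = 0.1808·OE + 0.8192·AE;  Cal = (6.9·ABW + 4·(RE−0.1))·FG·3.55
ABW = (1.043 − 1.008)·131.25·0.79/1.008 = 3.6003
OE = 259 − 259/1.043 = 10.6779 °P
AE = 259 − 259/1.008 = 2.0556 °P
RE = 0.1808·10.6779 + 0.8192·2.0556 = 3.6145 °P
Cal = (6.9·3.6003 + 4·(3.6145−0.1))·1.008·3.55

139.1986 kcal


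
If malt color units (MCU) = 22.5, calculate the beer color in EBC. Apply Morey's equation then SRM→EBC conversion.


SRM = 1.4922·MCU^0.6859;  EBC = SRM·1.97
SRM = 1.4922·22.5^0.6859 = 12.6267
EBC = 12.6267·1.97

24.8746 EBC


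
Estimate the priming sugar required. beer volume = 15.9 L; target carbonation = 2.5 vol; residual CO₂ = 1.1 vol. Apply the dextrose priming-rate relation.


sugar = (target − residual)·4.0·V
sugar = (2.5 − 1.1)·4.0·15.9

89.0400 g


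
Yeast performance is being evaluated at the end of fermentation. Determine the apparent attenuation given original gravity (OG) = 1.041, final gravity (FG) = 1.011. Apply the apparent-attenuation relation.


AA = (OG − FG)/(OG − 1) · 100
AA = (1.041 − 1.011)/(1.041 − 1) · 100

73.1707 %


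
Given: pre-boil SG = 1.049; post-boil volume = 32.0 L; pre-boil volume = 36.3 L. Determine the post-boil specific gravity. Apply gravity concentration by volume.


SG_post = 1 + (SG_pre − 1)·V_pre/V_post
pts_pre = (1.049 − 1)·1000 = 49.0000
pts_post = 49.0000·36.3/32.0 = 55.5844
SG_post = 1 + 55.5844/1000

1.0556


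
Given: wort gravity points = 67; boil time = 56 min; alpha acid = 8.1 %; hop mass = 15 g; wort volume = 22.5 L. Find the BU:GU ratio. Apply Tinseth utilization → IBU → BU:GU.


U = 1.65·0.000125^(GP/1000)·(1−e^(−0.04t))/4.15;  IBU = (α/100)·m·U·1000/V;  BU:GU = IBU/GP
U = 1.65·0.000125^(67/1000)·(1−e^(−0.04·56))/4.15 = 0.1946
IBU = (8.1/100)·15·0.1946·1000/22.5 = 10.5060
BU:GU = 10.5060/67

0.1568


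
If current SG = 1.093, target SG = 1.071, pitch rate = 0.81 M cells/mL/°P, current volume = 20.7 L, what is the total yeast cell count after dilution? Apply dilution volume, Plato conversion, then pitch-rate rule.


V_w = V·((SG_c−1)/(SG_t−1)−1);  °P = 259 − 259/SG_t;  cells = rate·(V+V_w)·°P
V_w = 20.7·((1.093−1)/(1.071−1)−1) = 6.4141
V_final = 20.7 + 6.4141 = 27.1141
°P = 259 − 259/1.071 = 17.1699
cells = 0.81·27.1141·17.1699

377.0931 billion cells


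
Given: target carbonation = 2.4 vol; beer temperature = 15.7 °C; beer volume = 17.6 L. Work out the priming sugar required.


residual = 14.695·(0.01821 + 0.09011·e^(−0.04·T));  sugar = (target − residual)·4.0·V
residual = 14.695·(0.01821 + 0.09011·e^(−0.04·15.7)) = 0.9742
sugar = (2.4 − 0.9742)·4.0·17.6

100.3729 g


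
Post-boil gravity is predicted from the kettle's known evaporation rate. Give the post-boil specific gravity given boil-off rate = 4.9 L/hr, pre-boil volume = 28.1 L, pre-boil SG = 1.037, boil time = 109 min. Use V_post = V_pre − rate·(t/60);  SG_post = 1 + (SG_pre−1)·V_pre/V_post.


V_post = 28.1 − 4.9·(109/60) = 19.1983
SG_post = 1 + (1.037 − 1)·28.1/19.1983

1.0542


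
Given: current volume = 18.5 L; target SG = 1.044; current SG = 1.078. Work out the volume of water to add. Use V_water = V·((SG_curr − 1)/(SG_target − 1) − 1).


V_water = 18.5·((1.078 − 1)/(1.044 − 1) − 1)

14.2955 L


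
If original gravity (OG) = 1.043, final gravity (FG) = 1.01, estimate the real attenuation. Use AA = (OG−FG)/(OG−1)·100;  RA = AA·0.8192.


AA = (1.043 − 1.01)/(1.043 − 1)·100 = 76.7442
RA = 76.7442·0.8192

62.8688 %


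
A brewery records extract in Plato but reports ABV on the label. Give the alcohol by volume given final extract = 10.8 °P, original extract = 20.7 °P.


SG = 259/(259 − P);  ABV = (OG − FG)·131.25
OG = 259/(259 − 20.7) = 1.0869
FG = 259/(259 − 10.8) = 1.0435
ABV = (1.0869 − 1.0435)·131.25

5.6900 % ABV


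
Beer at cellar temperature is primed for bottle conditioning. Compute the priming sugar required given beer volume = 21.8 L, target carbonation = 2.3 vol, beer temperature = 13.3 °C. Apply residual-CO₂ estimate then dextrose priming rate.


residual = 14.695·(0.01821 + 0.09011·e^(−0.04·T));  sugar = (target − residual)·4.0·V
residual = 14.695·(0.01821 + 0.09011·e^(−0.04·13.3)) = 1.0454
sugar = (2.3 − 1.0454)·4.0·21.8

109.3968 g


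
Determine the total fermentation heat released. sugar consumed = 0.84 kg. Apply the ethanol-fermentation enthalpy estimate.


Q = m_sugar · 590 kJ/kg
Q = 0.84 · 590

495.6000 kJ


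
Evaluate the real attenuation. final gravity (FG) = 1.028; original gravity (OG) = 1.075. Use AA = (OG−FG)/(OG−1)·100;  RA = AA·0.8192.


AA = (1.075 − 1.028)/(1.075 − 1)·100 = 62.6667
RA = 62.6667·0.8192

51.3365 %


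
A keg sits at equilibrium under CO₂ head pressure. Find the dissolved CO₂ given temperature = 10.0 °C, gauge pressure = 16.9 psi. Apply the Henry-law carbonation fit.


vols = (P + 14.695)·(0.01821 + 0.09011·e^(−0.04·T))
vols = (16.9 + 14.695)·(0.01821 + 0.09011·e^(−0.04·10.0))

2.4838 volumes


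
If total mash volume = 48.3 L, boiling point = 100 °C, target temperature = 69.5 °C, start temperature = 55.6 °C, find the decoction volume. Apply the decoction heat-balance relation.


V_dec = V_total·(T_target − T_start)/(T_boil − T_start)
V_dec = 48.3·(69.5 − 55.6)/(100 − 55.6)

15.1209 L


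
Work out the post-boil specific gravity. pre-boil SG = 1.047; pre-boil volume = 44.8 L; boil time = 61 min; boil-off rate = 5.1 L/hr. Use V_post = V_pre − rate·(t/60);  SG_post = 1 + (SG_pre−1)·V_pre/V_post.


V_post = 44.8 − 5.1·(61/60) = 39.6150
SG_post = 1 + (1.047 − 1)·44.8/39.6150

1.0532


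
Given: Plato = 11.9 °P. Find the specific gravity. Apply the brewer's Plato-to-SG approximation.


SG = 259/(259 − P)
SG = 259/(259 − 11.9)

1.0482


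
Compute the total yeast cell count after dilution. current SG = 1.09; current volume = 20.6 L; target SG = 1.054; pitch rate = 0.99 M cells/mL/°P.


V_w = V·((SG_c−1)/(SG_t−1)−1);  °P = 259 − 259/SG_t;  cells = rate·(V+V_w)·°P
V_w = 20.6·((1.09−1)/(1.054−1)−1) = 13.7333
V_final = 20.6 + 13.7333 = 34.3333
°P = 259 − 259/1.054 = 13.2694
cells = 0.99·34.3333·13.2694

451.0286 billion cells


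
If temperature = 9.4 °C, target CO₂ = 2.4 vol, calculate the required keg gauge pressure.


psi = vols/(0.01821 + 0.09011·e^(−0.04·T)) − 14.695
psi = 2.4/(0.01821 + 0.09011·e^(−0.04·9.4)) − 14.695

15.2751 psi


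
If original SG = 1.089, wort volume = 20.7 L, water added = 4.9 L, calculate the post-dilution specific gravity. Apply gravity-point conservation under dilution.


SG_new = 1 + (SG_old − 1)·V_old/(V_old + V_water)
pts = (1.089 − 1)·1000·20.7/(20.7 + 4.9) = 71.9648
SG_new = 1 + 71.9648/1000

1.0720


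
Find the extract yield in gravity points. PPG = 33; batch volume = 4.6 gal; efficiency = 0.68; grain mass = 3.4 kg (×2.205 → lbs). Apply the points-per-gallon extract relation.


points = lbs × PPG × eff / vol
lbs = 3.4 × 2.205 = 7.4970
points = 7.4970 × 33 × 0.68 / 4.6

36.5723 points


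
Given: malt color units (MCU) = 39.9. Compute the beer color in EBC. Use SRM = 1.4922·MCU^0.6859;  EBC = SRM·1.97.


SRM = 1.4922·39.9^0.6859 = 18.7040
EBC = 18.7040·1.97

36.8469 EBC


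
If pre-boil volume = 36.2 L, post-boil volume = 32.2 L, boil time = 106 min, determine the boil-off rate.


rate = (V_pre − V_post) / (t_min/60)
rate = (36.2 − 32.2) / (106/60)

2.2642 L/hr


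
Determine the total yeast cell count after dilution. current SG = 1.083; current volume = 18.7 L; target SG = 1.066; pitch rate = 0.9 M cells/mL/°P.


V_w = V·((SG_c−1)/(SG_t−1)−1);  °P = 259 − 259/SG_t;  cells = rate·(V+V_w)·°P
V_w = 18.7·((1.083−1)/(1.066−1)−1) = 4.8167
V_final = 18.7 + 4.8167 = 23.5167
°P = 259 − 259/1.066 = 16.0356
cells = 0.9·23.5167·16.0356

339.3945 billion cells


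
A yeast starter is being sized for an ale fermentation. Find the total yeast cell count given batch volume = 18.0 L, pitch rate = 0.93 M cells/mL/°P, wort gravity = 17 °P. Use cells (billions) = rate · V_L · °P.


cells = 0.93 · 18.0 · 17

284.5800 billion cells


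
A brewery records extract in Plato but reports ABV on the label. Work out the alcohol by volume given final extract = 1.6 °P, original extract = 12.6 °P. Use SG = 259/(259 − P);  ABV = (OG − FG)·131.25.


OG = 259/(259 − 12.6) = 1.0511
FG = 259/(259 − 1.6) = 1.0062
ABV = (1.0511 − 1.0062)·131.25

5.8958 % ABV


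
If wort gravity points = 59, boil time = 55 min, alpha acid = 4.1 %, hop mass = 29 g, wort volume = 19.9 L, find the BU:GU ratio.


U = 1.65·0.000125^(GP/1000)·(1−e^(−0.04t))/4.15;  IBU = (α/100)·m·U·1000/V;  BU:GU = IBU/GP
U = 1.65·0.000125^(59/1000)·(1−e^(−0.04·55))/4.15 = 0.2080
IBU = (4.1/100)·29·0.2080·1000/19.9 = 12.4303
BU:GU = 12.4303/59

0.2107


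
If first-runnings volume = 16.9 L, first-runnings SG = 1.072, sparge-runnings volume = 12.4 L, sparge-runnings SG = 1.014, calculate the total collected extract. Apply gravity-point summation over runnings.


total = Σ (SG_i − 1)·1000·V_i
first = (1.072 − 1)·1000·16.9 = 1216.8000
sparge = (1.014 − 1)·1000·12.4 = 173.6000
total = 1216.8000 + 173.6000

1390.4000 gravity·L


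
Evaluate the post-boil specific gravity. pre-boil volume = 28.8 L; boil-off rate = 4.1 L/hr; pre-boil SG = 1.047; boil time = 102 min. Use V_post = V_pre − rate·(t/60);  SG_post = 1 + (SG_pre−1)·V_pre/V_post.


V_post = 28.8 − 4.1·(102/60) = 21.8300
SG_post = 1 + (1.047 − 1)·28.8/21.8300

1.0620


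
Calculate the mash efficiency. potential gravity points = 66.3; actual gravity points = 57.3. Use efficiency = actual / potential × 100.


efficiency = 57.3 / 66.3 × 100

86.4253 %


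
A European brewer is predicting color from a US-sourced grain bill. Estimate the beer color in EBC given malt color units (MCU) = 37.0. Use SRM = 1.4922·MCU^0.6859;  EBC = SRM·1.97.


SRM = 1.4922·37.0^0.6859 = 17.7606
EBC = 17.7606·1.97

34.9883 EBC


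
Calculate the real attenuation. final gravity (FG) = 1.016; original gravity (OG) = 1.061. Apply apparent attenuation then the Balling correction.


AA = (OG−FG)/(OG−1)·100;  RA = AA·0.8192
AA = (1.061 − 1.016)/(1.061 − 1)·100 = 73.7705
RA = 73.7705·0.8192

60.4328 %


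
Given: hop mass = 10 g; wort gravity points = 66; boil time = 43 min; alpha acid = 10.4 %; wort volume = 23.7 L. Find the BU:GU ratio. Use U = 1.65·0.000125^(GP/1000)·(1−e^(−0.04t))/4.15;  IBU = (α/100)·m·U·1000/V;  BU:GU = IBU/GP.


U = 1.65·0.000125^(66/1000)·(1−e^(−0.04·43))/4.15 = 0.1804
IBU = (10.4/100)·10·0.1804·1000/23.7 = 7.9145
BU:GU = 7.9145/66

0.1199


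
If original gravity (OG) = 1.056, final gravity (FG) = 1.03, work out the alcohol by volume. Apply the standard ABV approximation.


ABV = (OG − FG) · 131.25
ABV = (1.056 − 1.03) · 131.25

3.4125 % ABV


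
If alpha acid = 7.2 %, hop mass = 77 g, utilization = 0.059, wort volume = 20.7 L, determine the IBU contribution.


IBU = (α/100)·mass·U·1000 / V
IBU = (7.2/100)·77·0.059·1000 / 20.7

15.8017 IBU
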